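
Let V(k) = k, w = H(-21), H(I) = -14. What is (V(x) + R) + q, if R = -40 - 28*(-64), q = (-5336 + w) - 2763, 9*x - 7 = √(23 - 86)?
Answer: -57242/9 + I*√7/3 ≈ -6360.2 + 0.88192*I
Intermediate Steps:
w = -14
x = 7/9 + I*√7/3 (x = 7/9 + √(23 - 86)/9 = 7/9 + √(-63)/9 = 7/9 + (3*I*√7)/9 = 7/9 + I*√7/3 ≈ 0.77778 + 0.88192*I)
q = -8113 (q = (-5336 - 14) - 2763 = -5350 - 2763 = -8113)
R = 1752 (R = -40 + 1792 = 1752)
(V(x) + R) + q = ((7/9 + I*√7/3) + 1752) - 8113 = (15775/9 + I*√7/3) - 8113 = -57242/9 + I*√7/3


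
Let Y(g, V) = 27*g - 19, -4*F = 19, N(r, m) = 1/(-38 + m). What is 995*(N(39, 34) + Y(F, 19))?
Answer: -293525/2 ≈ -1.4676e+5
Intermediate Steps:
F = -19/4 (F = -¼*19 = -19/4 ≈ -4.7500)
Y(g, V) = -19 + 27*g
995*(N(39, 34) + Y(F, 19)) = 995*(1/(-38 + 34) + (-19 + 27*(-19/4))) = 995*(1/(-4) + (-19 - 513/4)) = 995*(-¼ - 589/4) = 995*(-295/2) = -293525/2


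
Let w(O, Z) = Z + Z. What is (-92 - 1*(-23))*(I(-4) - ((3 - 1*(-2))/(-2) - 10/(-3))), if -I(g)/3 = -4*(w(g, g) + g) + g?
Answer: 18331/2 ≈ 9165.5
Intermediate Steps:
w(O, Z) = 2*Z
I(g) = 33*g (I(g) = -3*(-4*(2*g + g) + g) = -3*(-12*g + g) = -(-33)*g = 33*g)
(-92 - 1*(-23))*(I(-4) - ((3 - 1*(-2))/(-2) - 10/(-3))) = (-92 - 1*(-23))*(33*(-4) - ((3 - 1*(-2))/(-2) - 10/(-3))) = (-92 + 23)*(-132 - ((3 + 2)*(-½) - 10*(-⅓))) = -69*(-132 - (5*(-½) + 10/3)) = -69*(-132 - (-5/2 + 10/3)) = -69*(-132 - 1*⅚) = -69*(-132 - ⅚) = -69*(-797/6) = 18331/2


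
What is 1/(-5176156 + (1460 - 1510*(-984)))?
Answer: -1/3688856 ≈ -2.7109e-7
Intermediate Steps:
1/(-5176156 + (1460 - 1510*(-984))) = 1/(-5176156 + (1460 + 1485840)) = 1/(-5176156 + 1487300) = 1/(-3688856) = -1/3688856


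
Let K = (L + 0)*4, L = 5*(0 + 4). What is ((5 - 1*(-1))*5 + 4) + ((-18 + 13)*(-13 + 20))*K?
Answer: -2766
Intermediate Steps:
L = 20 (L = 5*4 = 20)
K = 80 (K = (20 + 0)*4 = 20*4 = 80)
((5 - 1*(-1))*5 + 4) + ((-18 + 13)*(-13 + 20))*K = ((5 - 1*(-1))*5 + 4) + ((-18 + 13)*(-13 + 20))*80 = ((5 + 1)*5 + 4) - 5*7*80 = (6*5 + 4) - 35*80 = (30 + 4) - 2800 = 34 - 2800 = -2766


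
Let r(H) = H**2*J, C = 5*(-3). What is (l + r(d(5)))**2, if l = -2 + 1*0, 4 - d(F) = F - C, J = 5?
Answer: 1633284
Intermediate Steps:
C = -15
d(F) = -11 - F (d(F) = 4 - (F - 1*(-15)) = 4 - (F + 15) = 4 - (15 + F) = 4 + (-15 - F) = -11 - F)
r(H) = 5*H**2 (r(H) = H**2*5 = 5*H**2)
l = -2 (l = -2 + 0 = -2)
(l + r(d(5)))**2 = (-2 + 5*(-11 - 1*5)**2)**2 = (-2 + 5*(-11 - 5)**2)**2 = (-2 + 5*(-16)**2)**2 = (-2 + 5*256)**2 = (-2 + 1280)**2 = 1278**2 = 1633284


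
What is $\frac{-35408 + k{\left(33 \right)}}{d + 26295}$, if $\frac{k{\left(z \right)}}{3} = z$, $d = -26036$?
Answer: $- \frac{35309}{259} \approx -136.33$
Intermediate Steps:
$k{\left(z \right)} = 3 z$
$\frac{-35408 + k{\left(33 \right)}}{d + 26295} = \frac{-35408 + 3 \cdot 33}{-26036 + 26295} = \frac{-35408 + 99}{259} = \left(-35309\right) \frac{1}{259} = - \frac{35309}{259}$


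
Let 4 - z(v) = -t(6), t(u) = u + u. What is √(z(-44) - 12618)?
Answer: I*√12602 ≈ 112.26*I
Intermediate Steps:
t(u) = 2*u
z(v) = 16 (z(v) = 4 - (-1)*2*6 = 4 - (-1)*12 = 4 - 1*(-12) = 4 + 12 = 16)
√(z(-44) - 12618) = √(16 - 12618) = √(-12602) = I*√12602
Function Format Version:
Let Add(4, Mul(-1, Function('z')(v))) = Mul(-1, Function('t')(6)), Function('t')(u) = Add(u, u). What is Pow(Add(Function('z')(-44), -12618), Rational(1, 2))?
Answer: Mul(I, Pow(12602, Rational(1, 2))) ≈ Mul(112.26, I)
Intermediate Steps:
Function('t')(u) = Mul(2, u)
Function('z')(v) = 16 (Function('z')(v) = Add(4, Mul(-1, Mul(-1, Mul(2, 6)))) = Add(4, Mul(-1, Mul(-1, 12))) = Add(4, Mul(-1, -12)) = Add(4, 12) = 16)
Pow(Add(Function('z')(-44), -12618), Rational(1, 2)) = Pow(Add(16, -12618), Rational(1, 2)) = Pow(-12602, Rational(1, 2)) = Mul(I, Pow(12602, Rational(1, 2)))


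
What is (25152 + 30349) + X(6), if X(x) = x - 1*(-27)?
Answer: 55534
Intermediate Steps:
X(x) = 27 + x (X(x) = x + 27 = 27 + x)
(25152 + 30349) + X(6) = (25152 + 30349) + (27 + 6) = 55501 + 33 = 55534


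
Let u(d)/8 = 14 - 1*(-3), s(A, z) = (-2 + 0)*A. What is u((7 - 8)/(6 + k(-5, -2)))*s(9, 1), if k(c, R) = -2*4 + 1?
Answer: -2448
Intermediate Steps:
k(c, R) = -7 (k(c, R) = -8 + 1 = -7)
s(A, z) = -2*A
u(d) = 136 (u(d) = 8*(14 - 1*(-3)) = 8*(14 + 3) = 8*17 = 136)
u((7 - 8)/(6 + k(-5, -2)))*s(9, 1) = 136*(-2*9) = 136*(-18) = -2448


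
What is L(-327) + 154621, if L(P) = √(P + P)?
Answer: 154621 + I*√654 ≈ 1.5462e+5 + 25.573*I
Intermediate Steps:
L(P) = √2*√P (L(P) = √(2*P) = √2*√P)
L(-327) + 154621 = √2*√(-327) + 154621 = √2*(I*√327) + 154621 = I*√654 + 154621 = 154621 + I*√654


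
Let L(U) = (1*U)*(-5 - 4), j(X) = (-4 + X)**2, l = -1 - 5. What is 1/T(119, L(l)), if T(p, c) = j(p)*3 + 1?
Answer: 1/39676 ≈ 2.5204e-5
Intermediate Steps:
l = -6
L(U) = -9*U (L(U) = U*(-9) = -9*U)
T(p, c) = 1 + 3*(-4 + p)**2 (T(p, c) = (-4 + p)**2*3 + 1 = 3*(-4 + p)**2 + 1 = 1 + 3*(-4 + p)**2)
1/T(119, L(l)) = 1/(1 + 3*(-4 + 119)**2) = 1/(1 + 3*115**2) = 1/(1 + 3*13225) = 1/(1 + 39675) = 1/39676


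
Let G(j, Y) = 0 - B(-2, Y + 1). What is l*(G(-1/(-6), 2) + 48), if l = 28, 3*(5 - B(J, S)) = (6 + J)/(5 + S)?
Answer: 3626/3 ≈ 1208.7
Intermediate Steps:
B(J, S) = 5 - (6 + J)/(3*(5 + S))
G(j, Y) = -(86 + 15*Y)/(3*(6 + Y)) (G(j, Y) = 0 - (69 - 1*(-2) + 15*(Y + 1))/(3*(5 + (Y + 1))) = 0 - (69 + 2 + 15*(1 + Y))/(3*(5 + (1 + Y))) = 0 - (69 + 2 + (15 + 15*Y))/(3*(6 + Y)) = 0 - (86 + 15*Y)/(3*(6 + Y)) = -(86 + 15*Y)/(3*(6 + Y)))
l*(G(-1/(-6), 2) + 48) = 28*((-86 - 15*2)/(3*(6 + 2)) + 48) = 28*((⅓)*(-86 - 30)/8 + 48) = 28*((⅓)*(⅛)*(-116) + 48) = 28*(-29/6 + 48) = 28*(259/6) = 3626/3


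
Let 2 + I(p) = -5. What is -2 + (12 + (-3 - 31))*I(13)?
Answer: 152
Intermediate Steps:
I(p) = -7 (I(p) = -2 - 5 = -7)
-2 + (12 + (-3 - 31))*I(13) = -2 + (12 + (-3 - 31))*(-7) = -2 + (12 - 34)*(-7) = -2 - 22*(-7) = -2 + 154 = 152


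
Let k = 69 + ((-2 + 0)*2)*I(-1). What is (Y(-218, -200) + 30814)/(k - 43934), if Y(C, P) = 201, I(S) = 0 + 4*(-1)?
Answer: -31015/43849 ≈ -0.70731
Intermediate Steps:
I(S) = -4 (I(S) = 0 - 4 = -4)
k = 85 (k = 69 + ((-2 + 0)*2)*(-4) = 69 - 2*2*(-4) = 69 - 4*(-4) = 69 + 16 = 85)
(Y(-218, -200) + 30814)/(k - 43934) = (201 + 30814)/(85 - 43934) = 31015/(-43849) = 31015*(-1/43849) = -31015/43849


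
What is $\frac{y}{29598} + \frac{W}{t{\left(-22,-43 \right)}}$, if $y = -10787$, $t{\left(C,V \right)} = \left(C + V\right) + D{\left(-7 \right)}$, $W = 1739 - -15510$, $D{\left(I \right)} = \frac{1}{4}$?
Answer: $- \frac{2044937441}{7665882} \approx -266.76$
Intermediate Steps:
$D{\left(I \right)} = \frac{1}{4}$
$W = 17249$ ($W = 1739 + 15510 = 17249$)
$t{\left(C,V \right)} = \frac{1}{4} + C + V$ ($t{\left(C,V \right)} = \left(C + V\right) + \frac{1}{4} = \frac{1}{4} + C + V$)
$\frac{y}{29598} + \frac{W}{t{\left(-22,-43 \right)}} = - \frac{10787}{29598} + \frac{17249}{\frac{1}{4} - 22 - 43} = \left(-10787\right) \frac{1}{29598} + \frac{17249}{- \frac{259}{4}} = - \frac{10787}{29598} + 17249 \left(- \frac{4}{259}\right) = - \frac{10787}{29598} - \frac{68996}{259} = - \frac{2044937441}{7665882}$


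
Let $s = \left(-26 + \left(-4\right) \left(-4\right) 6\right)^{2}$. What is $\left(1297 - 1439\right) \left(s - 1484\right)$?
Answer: $-485072$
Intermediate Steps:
$s = 4900$ ($s = \left(-26 + 16 \cdot 6\right)^{2} = \left(-26 + 96\right)^{2} = 70^{2} = 4900$)
$\left(1297 - 1439\right) \left(s - 1484\right) = \left(1297 - 1439\right) \left(4900 - 1484\right) = \left(-142\right) 3416 = -485072$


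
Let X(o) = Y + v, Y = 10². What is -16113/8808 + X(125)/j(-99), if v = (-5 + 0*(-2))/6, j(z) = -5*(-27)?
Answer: -260359/237816 ≈ -1.0948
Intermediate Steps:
j(z) = 135
v = -⅚ (v = (-5 + 0)*(⅙) = -5*⅙ = -⅚ ≈ -0.83333)
Y = 100
X(o) = 595/6 (X(o) = 100 - ⅚ = 595/6)
-16113/8808 + X(125)/j(-99) = -16113/8808 + (595/6)/135 = -16113*1/8808 + (595/6)*(1/135) = -5371/2936 + 119/162 = -260359/237816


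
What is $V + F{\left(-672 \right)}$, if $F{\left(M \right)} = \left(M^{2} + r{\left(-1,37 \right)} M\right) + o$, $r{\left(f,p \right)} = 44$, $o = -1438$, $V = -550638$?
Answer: $-130060$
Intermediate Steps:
$F{\left(M \right)} = -1438 + M^{2} + 44 M$ ($F{\left(M \right)} = \left(M^{2} + 44 M\right) - 1438 = -1438 + M^{2} + 44 M$)
$V + F{\left(-672 \right)} = -550638 + \left(-1438 + \left(-672\right)^{2} + 44 \left(-672\right)\right) = -550638 - -420578 = -550638 + 420578 = -130060$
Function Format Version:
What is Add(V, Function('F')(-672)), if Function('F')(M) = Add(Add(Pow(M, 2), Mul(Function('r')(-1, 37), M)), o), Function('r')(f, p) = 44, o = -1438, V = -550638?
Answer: -130060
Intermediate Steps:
Function('F')(M) = Add(-1438, Pow(M, 2), Mul(44, M)) (Function('F')(M) = Add(Add(Pow(M, 2), Mul(44, M)), -1438) = Add(-1438, Pow(M, 2), Mul(44, M)))
Add(V, Function('F')(-672)) = Add(-550638, Add(-1438, Pow(-672, 2), Mul(44, -672))) = Add(-550638, Add(-1438, 451584, -29568)) = Add(-550638, 420578) = -130060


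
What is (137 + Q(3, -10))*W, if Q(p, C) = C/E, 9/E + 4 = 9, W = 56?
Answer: 66248/9 ≈ 7360.9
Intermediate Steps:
E = 9/5 (E = 9/(-4 + 9) = 9/5 ≈ 1.8000)
Q(p, C) = 5*C/9 (Q(p, C) = C/(9/5) = C*(5/9) = 5*C/9)
(137 + Q(3, -10))*W = (137 + (5/9)*(-10))*56 = (137 - 50/9)*56 = (1183/9)*56 = 66248/9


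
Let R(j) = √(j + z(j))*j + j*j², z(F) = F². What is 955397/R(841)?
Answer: 955397/594822479 - 955397*√842/14507125440331 ≈ 0.0016043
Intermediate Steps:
R(j) = j³ + j*√(j + j²) (R(j) = √(j + j²)*j + j*j² = j*√(j + j²) + j³ = j³ + j*√(j + j²))
955397/R(841) = 955397/((841*(841² + √(841*(1 + 841))))) = 955397/((841*(707281 + √(841*842)))) = 955397/((841*(707281 + √708122))) = 955397/((841*(707281 + 29*√842))) = 955397/(594823321 + 24389*√842)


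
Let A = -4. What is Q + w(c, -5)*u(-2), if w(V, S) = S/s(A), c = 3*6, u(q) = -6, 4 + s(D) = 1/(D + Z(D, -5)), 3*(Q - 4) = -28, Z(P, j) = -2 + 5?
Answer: -34/3 ≈ -11.333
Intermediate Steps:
Z(P, j) = 3
Q = -16/3 (Q = 4 + (⅓)*(-28) = 4 - 28/3 = -16/3 ≈ -5.3333)
s(D) = -4 + 1/(3 + D) (s(D) = -4 + 1/(D + 3) = -4 + 1/(3 + D))
c = 18
w(V, S) = -S/5 (w(V, S) = S/(((-11 - 4*(-4))/(3 - 4))) = S/(((-11 + 16)/(-1))) = S/((-1*5)) = S/(-5) = S*(-⅕) = -S/5)
Q + w(c, -5)*u(-2) = -16/3 - ⅕*(-5)*(-6) = -16/3 + 1*(-6) = -16/3 - 6 = -34/3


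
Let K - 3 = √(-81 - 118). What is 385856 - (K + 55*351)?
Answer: 366548 - I*√199 ≈ 3.6655e+5 - 14.107*I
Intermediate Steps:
K = 3 + I*√199 (K = 3 + √(-81 - 118) = 3 + √(-199) = 3 + I*√199 ≈ 3.0 + 14.107*I)
385856 - (K + 55*351) = 385856 - ((3 + I*√199) + 55*351) = 385856 - ((3 + I*√199) + 19305) = 385856 - (19308 + I*√199) = 385856 + (-19308 - I*√199) = 366548 - I*√199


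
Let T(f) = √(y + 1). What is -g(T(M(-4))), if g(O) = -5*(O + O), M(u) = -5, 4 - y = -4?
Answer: 30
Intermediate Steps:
y = 8 (y = 4 - 1*(-4) = 4 + 4 = 8)
T(f) = 3 (T(f) = √(8 + 1) = √9 = 3)
g(O) = -10*O
-g(T(M(-4))) = -(-10)*3 = -1*(-30) = 30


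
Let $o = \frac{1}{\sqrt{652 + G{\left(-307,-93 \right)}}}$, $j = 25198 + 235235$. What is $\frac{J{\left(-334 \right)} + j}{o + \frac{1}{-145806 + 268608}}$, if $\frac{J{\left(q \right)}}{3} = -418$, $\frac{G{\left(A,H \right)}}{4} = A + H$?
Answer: $\frac{1257194132541}{628347173} + \frac{325708763426793 i \sqrt{237}}{628347173} \approx 2000.8 + 7.98 \cdot 10^{6} i$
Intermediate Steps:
$G{\left(A,H \right)} = 4 A + 4 H$ ($G{\left(A,H \right)} = 4 \left(A + H\right) = 4 A + 4 H$)
$J{\left(q \right)} = -1254$ ($J{\left(q \right)} = 3 \left(-418\right) = -1254$)
$j = 260433$
$o = - \frac{i \sqrt{237}}{474}$ ($o = \frac{1}{\sqrt{652 + \left(4 \left(-307\right) + 4 \left(-93\right)\right)}} = \frac{1}{\sqrt{652 - 1600}} = \frac{1}{\sqrt{-948}} = \frac{1}{2 i \sqrt{237}} = - \frac{i \sqrt{237}}{474} \approx - 0.032479 i$)
$\frac{J{\left(-334 \right)} + j}{o + \frac{1}{-145806 + 268608}} = \frac{-1254 + 260433}{- \frac{i \sqrt{237}}{474} + \frac{1}{-145806 + 268608}} = \frac{259179}{- \frac{i \sqrt{237}}{474} + \frac{1}{122802}} = \frac{259179}{\frac{1}{122802} - \frac{i \sqrt{237}}{474}}$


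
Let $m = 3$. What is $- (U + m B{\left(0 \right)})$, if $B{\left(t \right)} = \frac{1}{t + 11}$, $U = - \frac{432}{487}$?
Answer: $\frac{3291}{5357} \approx 0.61434$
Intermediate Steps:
$U = - \frac{432}{487}$ ($U = \left(-432\right) \frac{1}{487} = - \frac{432}{487} \approx -0.88706$)
$B{\left(t \right)} = \frac{1}{11 + t}$
$- (U + m B{\left(0 \right)}) = - (- \frac{432}{487} + \frac{3}{11 + 0}) = - (- \frac{432}{487} + \frac{3}{11}) = \left(-1\right) \left(- \frac{3291}{5357}\right) = \frac{3291}{5357}$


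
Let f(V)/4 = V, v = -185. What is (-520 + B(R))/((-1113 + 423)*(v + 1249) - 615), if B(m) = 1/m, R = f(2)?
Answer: 4159/5878200 ≈ 0.00070753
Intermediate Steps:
f(V) = 4*V
R = 8 (R = 4*2 = 8)
(-520 + B(R))/((-1113 + 423)*(v + 1249) - 615) = (-520 + 1/8)/((-1113 + 423)*(-185 + 1249) - 615) = (-520 + ⅛)/(-690*1064 - 615) = -4159/(8*(-734160 - 615)) = -4159/8/(-734775) = -4159/8*(-1/734775) = 4159/5878200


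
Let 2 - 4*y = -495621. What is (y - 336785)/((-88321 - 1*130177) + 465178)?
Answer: -851517/986720 ≈ -0.86298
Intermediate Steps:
y = 495623/4 (y = ½ - ¼*(-495621) = ½ + 495621/4 = 495623/4 ≈ 1.2391e+5)
(y - 336785)/((-88321 - 1*130177) + 465178) = (495623/4 - 336785)/((-88321 - 1*130177) + 465178) = -851517/(4*((-88321 - 130177) + 465178)) = -851517/(4*(-218498 + 465178)) = -851517/4/246680 = -851517/4*1/246680 = -851517/986720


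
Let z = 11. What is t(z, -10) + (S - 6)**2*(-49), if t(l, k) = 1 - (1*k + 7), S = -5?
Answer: -5925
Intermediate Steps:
t(l, k) = -6 - k (t(l, k) = 1 - (k + 7) = 1 - (7 + k) = 1 + (-7 - k) = -6 - k)
t(z, -10) + (S - 6)**2*(-49) = (-6 - 1*(-10)) + (-5 - 6)**2*(-49) = (-6 + 10) + (-11)**2*(-49) = 4 + 121*(-49) = 4 - 5929 = -5925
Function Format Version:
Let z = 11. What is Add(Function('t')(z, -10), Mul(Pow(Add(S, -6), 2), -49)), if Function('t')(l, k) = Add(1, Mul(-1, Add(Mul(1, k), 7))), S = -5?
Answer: -5925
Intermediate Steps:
Function('t')(l, k) = Add(-6, Mul(-1, k)) (Function('t')(l, k) = Add(1, Mul(-1, Add(k, 7))) = Add(1, Mul(-1, Add(7, k))) = Add(1, Add(-7, Mul(-1, k))) = Add(-6, Mul(-1, k)))
Add(Function('t')(z, -10), Mul(Pow(Add(S, -6), 2), -49)) = Add(Add(-6, Mul(-1, -10)), Mul(Pow(Add(-5, -6), 2), -49)) = Add(Add(-6, 10), Mul(Pow(-11, 2), -49)) = Add(4, Mul(121, -49)) = Add(4, -5929) = -5925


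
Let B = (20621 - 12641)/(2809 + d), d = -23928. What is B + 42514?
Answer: 128263598/3017 ≈ 42514.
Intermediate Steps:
B = -1140/3017 (B = (20621 - 12641)/(2809 - 23928) = 7980/(-21119) = 7980*(-1/21119) = -1140/3017 ≈ -0.37786)
B + 42514 = -1140/3017 + 42514 = 128263598/3017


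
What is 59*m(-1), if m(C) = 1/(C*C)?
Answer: 59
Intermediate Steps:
m(C) = C⁻²
59*m(-1) = 59/(-1)² = 59*1 = 59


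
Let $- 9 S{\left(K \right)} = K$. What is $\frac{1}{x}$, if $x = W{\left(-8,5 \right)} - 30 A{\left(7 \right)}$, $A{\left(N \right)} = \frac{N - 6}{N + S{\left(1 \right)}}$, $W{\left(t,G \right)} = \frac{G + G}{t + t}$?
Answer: $- \frac{248}{1235} \approx -0.20081$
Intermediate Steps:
$S{\left(K \right)} = - \frac{K}{9}$
$W{\left(t,G \right)} = \frac{G}{t}$ ($W{\left(t,G \right)} = \frac{2 G}{2 t} = 2 G \frac{1}{2 t} = \frac{G}{t}$)
$A{\left(N \right)} = \frac{-6 + N}{- \frac{1}{9} + N}$ ($A{\left(N \right)} = \frac{N - 6}{N - \frac{1}{9}} = \frac{-6 + N}{N - \frac{1}{9}} = \frac{-6 + N}{- \frac{1}{9} + N}$)
$x = - \frac{1235}{248}$ ($x = \frac{5}{-8} - 30 \frac{9 \left(-6 + 7\right)}{-1 + 9 \cdot 7} = 5 \left(- \frac{1}{8}\right) - 30 \cdot 9 \frac{1}{-1 + 63} \cdot 1 = - \frac{5}{8} - 30 \cdot 9 \cdot \frac{1}{62} \cdot 1 = - \frac{5}{8} - \frac{135}{31} = - \frac{1235}{248} \approx -4.9798$)
$\frac{1}{x} = \frac{1}{- \frac{1235}{248}} = - \frac{248}{1235}$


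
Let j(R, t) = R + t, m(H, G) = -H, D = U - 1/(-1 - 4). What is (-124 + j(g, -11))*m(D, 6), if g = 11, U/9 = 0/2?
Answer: 124/5 ≈ 24.800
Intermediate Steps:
U = 0 (U = 9*(0/2) = 9*(0*(1/2)) = 9*0 = 0)
D = 1/5 (D = 0 - 1/(-1 - 4) = 0 - 1/(-5) = 0 - 1*(-1/5) = 0 + 1/5 = 1/5 ≈ 0.20000)
(-124 + j(g, -11))*m(D, 6) = (-124 + (11 - 11))*(-1*1/5) = (-124 + 0)*(-1/5) = -124*(-1/5) = 124/5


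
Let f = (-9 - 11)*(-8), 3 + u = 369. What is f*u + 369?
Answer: 58929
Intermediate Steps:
u = 366 (u = -3 + 369 = 366)
f = 160 (f = -20*(-8) = 160)
f*u + 369 = 160*366 + 369 = 58560 + 369 = 58929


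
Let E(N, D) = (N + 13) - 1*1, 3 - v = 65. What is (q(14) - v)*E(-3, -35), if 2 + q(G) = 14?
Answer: 666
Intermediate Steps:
v = -62 (v = 3 - 1*65 = 3 - 65 = -62)
q(G) = 12 (q(G) = -2 + 14 = 12)
E(N, D) = 12 + N (E(N, D) = (13 + N) - 1 = 12 + N)
(q(14) - v)*E(-3, -35) = (12 - 1*(-62))*(12 - 3) = (12 + 62)*9 = 74*9 = 666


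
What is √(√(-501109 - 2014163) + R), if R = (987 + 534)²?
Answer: √(2313441 + 2*I*√628818) ≈ 1521.0 + 0.521*I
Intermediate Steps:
R = 2313441 (R = 1521² = 2313441)
√(√(-501109 - 2014163) + R) = √(√(-501109 - 2014163) + 2313441) = √(√(-2515272) + 2313441) = √(2*I*√628818 + 2313441) = √(2313441 + 2*I*√628818)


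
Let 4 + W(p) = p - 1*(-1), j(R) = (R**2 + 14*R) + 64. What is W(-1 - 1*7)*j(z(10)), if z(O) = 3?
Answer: -1265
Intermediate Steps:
j(R) = 64 + R**2 + 14*R
W(p) = -3 + p (W(p) = -4 + (p - 1*(-1)) = -4 + (p + 1) = -4 + (1 + p) = -3 + p)
W(-1 - 1*7)*j(z(10)) = (-3 + (-1 - 1*7))*(64 + 3**2 + 14*3) = (-3 + (-1 - 7))*(64 + 9 + 42) = (-3 - 8)*115 = -11*115 = -1265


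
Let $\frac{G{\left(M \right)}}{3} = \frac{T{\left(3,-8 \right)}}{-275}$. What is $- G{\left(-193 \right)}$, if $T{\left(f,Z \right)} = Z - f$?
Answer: $- \frac{3}{25} \approx -0.12$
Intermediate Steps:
$G{\left(M \right)} = \frac{3}{25}$ ($G{\left(M \right)} = 3 \frac{-8 - 3}{-275} = 3 \left(-8 - 3\right) \left(- \frac{1}{275}\right) = 3 \left(\left(-11\right) \left(- \frac{1}{275}\right)\right) = 3 \cdot \frac{1}{25} = \frac{3}{25}$)
$- G{\left(-193 \right)} = \left(-1\right) \frac{3}{25} = - \frac{3}{25}$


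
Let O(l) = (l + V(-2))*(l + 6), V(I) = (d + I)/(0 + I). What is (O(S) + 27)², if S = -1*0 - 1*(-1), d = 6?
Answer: 400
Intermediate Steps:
V(I) = (6 + I)/I (V(I) = (6 + I)/(0 + I) = (6 + I)/I)
S = 1 (S = 0 + 1 = 1)
O(l) = (-2 + l)*(6 + l) (O(l) = (l + (6 - 2)/(-2))*(l + 6) = (l - ½*4)*(6 + l) = (l - 2)*(6 + l) = (-2 + l)*(6 + l))
(O(S) + 27)² = ((-12 + 1² + 4*1) + 27)² = ((-12 + 1 + 4) + 27)² = (-7 + 27)² = 20² = 400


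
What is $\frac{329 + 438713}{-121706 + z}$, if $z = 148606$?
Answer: $\frac{219521}{13450} \approx 16.321$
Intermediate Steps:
$\frac{329 + 438713}{-121706 + z} = \frac{329 + 438713}{-121706 + 148606} = \frac{439042}{26900} = 439042 \cdot \frac{1}{26900} = \frac{219521}{13450}$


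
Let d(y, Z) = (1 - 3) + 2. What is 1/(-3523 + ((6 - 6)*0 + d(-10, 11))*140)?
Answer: -1/3523 ≈ -0.00028385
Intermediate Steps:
d(y, Z) = 0 (d(y, Z) = -2 + 2 = 0)
1/(-3523 + ((6 - 6)*0 + d(-10, 11))*140) = 1/(-3523 + ((6 - 6)*0 + 0)*140) = 1/(-3523 + (0*0 + 0)*140) = 1/(-3523 + (0 + 0)*140) = 1/(-3523 + 0*140) = 1/(-3523 + 0) = 1/(-3523) = -1/3523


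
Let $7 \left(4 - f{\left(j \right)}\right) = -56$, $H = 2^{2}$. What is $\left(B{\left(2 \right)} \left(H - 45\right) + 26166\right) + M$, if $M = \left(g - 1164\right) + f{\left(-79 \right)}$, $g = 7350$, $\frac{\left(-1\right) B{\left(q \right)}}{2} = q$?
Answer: $32528$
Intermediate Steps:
$B{\left(q \right)} = - 2 q$
$H = 4$
$f{\left(j \right)} = 12$ ($f{\left(j \right)} = 4 - -8 = 4 + 8 = 12$)
$M = 6198$ ($M = \left(7350 - 1164\right) + 12 = 6186 + 12 = 6198$)
$\left(B{\left(2 \right)} \left(H - 45\right) + 26166\right) + M = \left(\left(-2\right) 2 \left(4 - 45\right) + 26166\right) + 6198 = \left(\left(-4\right) \left(-41\right) + 26166\right) + 6198 = \left(164 + 26166\right) + 6198 = 26330 + 6198 = 32528$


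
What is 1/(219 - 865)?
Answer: -1/646 ≈ -0.0015480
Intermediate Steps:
1/(219 - 865) = 1/(-646) = -1/646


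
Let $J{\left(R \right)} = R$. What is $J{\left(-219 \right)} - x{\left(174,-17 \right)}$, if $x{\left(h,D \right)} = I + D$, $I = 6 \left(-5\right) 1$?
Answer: $-172$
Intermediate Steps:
$I = -30$ ($I = \left(-30\right) 1 = -30$)
$x{\left(h,D \right)} = -30 + D$
$J{\left(-219 \right)} - x{\left(174,-17 \right)} = -219 - \left(-30 - 17\right) = -219 - -47 = -219 + 47 = -172$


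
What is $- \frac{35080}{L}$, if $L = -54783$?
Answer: $\frac{35080}{54783} \approx 0.64034$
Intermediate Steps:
$- \frac{35080}{L} = - \frac{35080}{-54783} = \left(-35080\right) \left(- \frac{1}{54783}\right) = \frac{35080}{54783}$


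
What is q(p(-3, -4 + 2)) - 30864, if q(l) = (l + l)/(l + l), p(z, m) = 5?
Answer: -30863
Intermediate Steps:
q(l) = 1 (q(l) = (2*l)/((2*l)) = (2*l)*(1/(2*l)) = 1)
q(p(-3, -4 + 2)) - 30864 = 1 - 30864 = -30863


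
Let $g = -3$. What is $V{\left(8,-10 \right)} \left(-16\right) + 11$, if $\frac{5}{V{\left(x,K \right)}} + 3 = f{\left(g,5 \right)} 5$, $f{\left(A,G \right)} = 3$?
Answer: $\frac{13}{3} \approx 4.3333$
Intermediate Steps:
$V{\left(x,K \right)} = \frac{5}{12}$ ($V{\left(x,K \right)} = \frac{5}{-3 + 3 \cdot 5} = \frac{5}{-3 + 15} = \frac{5}{12}$)
$V{\left(8,-10 \right)} \left(-16\right) + 11 = \frac{5}{12} \left(-16\right) + 11 = - \frac{20}{3} + 11 = \frac{13}{3}$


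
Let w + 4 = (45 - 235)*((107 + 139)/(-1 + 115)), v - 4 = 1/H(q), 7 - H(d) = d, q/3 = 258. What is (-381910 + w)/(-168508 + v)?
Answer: 293242508/129242569 ≈ 2.2689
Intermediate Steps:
q = 774 (q = 3*258 = 774)
H(d) = 7 - d
v = 3067/767 (v = 4 + 1/(7 - 1*774) = 4 + 1/(7 - 774) = 4 + 1/(-767) = 4 - 1/767 = 3067/767 ≈ 3.9987)
w = -414 (w = -4 + (45 - 235)*((107 + 139)/(-1 + 115)) = -4 - 46740/114 = -4 - 190*41/19 = -4 - 410 = -414)
(-381910 + w)/(-168508 + v) = (-381910 - 414)/(-168508 + 3067/767) = -382324/(-129242569/767) = -382324*(-767/129242569) = 293242508/129242569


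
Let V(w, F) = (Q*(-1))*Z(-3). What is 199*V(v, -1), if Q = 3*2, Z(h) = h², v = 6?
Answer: -10746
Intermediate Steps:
Q = 6
V(w, F) = -54 (V(w, F) = (6*(-1))*(-3)² = -6*9 = -54)
199*V(v, -1) = 199*(-54) = -10746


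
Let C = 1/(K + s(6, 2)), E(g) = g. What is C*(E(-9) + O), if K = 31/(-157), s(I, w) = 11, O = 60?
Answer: 8007/1696 ≈ 4.7211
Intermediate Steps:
K = -31/157 (K = 31*(-1/157) = -31/157 ≈ -0.19745)
C = 157/1696 (C = 1/(-31/157 + 11) = 1/(1696/157) = 157/1696 ≈ 0.092571)
C*(E(-9) + O) = 157*(-9 + 60)/1696 = (157/1696)*51 = 8007/1696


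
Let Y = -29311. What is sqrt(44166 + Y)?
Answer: sqrt(14855) ≈ 121.88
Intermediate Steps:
sqrt(44166 + Y) = sqrt(44166 - 29311) = sqrt(14855)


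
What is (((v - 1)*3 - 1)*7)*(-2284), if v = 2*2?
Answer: -127904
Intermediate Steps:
v = 4
(((v - 1)*3 - 1)*7)*(-2284) = (((4 - 1)*3 - 1)*7)*(-2284) = ((3*3 - 1)*7)*(-2284) = ((9 - 1)*7)*(-2284) = (8*7)*(-2284) = 56*(-2284) = -127904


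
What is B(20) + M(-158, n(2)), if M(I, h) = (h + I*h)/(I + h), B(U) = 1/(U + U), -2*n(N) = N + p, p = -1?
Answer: -5963/12680 ≈ -0.47027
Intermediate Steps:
n(N) = ½ - N/2 (n(N) = -(N - 1)/2 = -(-1 + N)/2 = ½ - N/2)
B(U) = 1/(2*U)
M(I, h) = (h + I*h)/(I + h)
B(20) + M(-158, n(2)) = (½)/20 + (½ - ½*2)*(1 - 158)/(-158 + (½ - ½*2)) = (½)*(1/20) + (½ - 1)*(-157)/(-158 + (½ - 1)) = 1/40 - ½*(-157)/(-158 - ½) = 1/40 - ½*(-157)/(-317/2) = 1/40 - ½*(-2/317)*(-157) = 1/40 - 157/317 = -5963/12680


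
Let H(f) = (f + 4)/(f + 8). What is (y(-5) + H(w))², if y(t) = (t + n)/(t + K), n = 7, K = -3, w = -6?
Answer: 25/16 ≈ 1.5625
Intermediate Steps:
y(t) = (7 + t)/(-3 + t) (y(t) = (t + 7)/(t - 3) = (7 + t)/(-3 + t))
H(f) = (4 + f)/(8 + f)
(y(-5) + H(w))² = ((7 - 5)/(-3 - 5) + (4 - 6)/(8 - 6))² = (2/(-8) - 2/2)² = (-⅛*2 + (½)*(-2))² = (-¼ - 1)² = (-5/4)² = 25/16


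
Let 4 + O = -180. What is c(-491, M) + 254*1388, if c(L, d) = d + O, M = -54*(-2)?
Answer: 352476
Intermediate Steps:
O = -184 (O = -4 - 180 = -184)
M = 108
c(L, d) = -184 + d (c(L, d) = d - 184 = -184 + d)
c(-491, M) + 254*1388 = (-184 + 108) + 254*1388 = -76 + 352552 = 352476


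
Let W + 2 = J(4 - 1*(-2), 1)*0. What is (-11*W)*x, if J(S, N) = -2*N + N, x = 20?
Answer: 440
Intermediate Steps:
J(S, N) = -N
W = -2 (W = -2 - 1*1*0 = -2 - 1*0 = -2 + 0 = -2)
(-11*W)*x = -11*(-2)*20 = 22*20 = 440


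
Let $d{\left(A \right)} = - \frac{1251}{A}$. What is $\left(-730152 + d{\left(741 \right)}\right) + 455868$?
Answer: $- \frac{67748565}{247} \approx -2.7429 \cdot 10^{5}$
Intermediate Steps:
$\left(-730152 + d{\left(741 \right)}\right) + 455868 = \left(-730152 - \frac{1251}{741}\right) + 455868 = \left(-730152 - \frac{417}{247}\right) + 455868 = - \frac{180347961}{247} + 455868 = - \frac{67748565}{247}$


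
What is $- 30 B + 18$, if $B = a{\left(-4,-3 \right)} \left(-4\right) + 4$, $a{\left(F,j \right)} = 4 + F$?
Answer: $-102$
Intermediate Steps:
$B = 4$ ($B = \left(4 - 4\right) \left(-4\right) + 4 = 0 \left(-4\right) + 4 = 0 + 4 = 4$)
$- 30 B + 18 = \left(-30\right) 4 + 18 = -120 + 18 = -102$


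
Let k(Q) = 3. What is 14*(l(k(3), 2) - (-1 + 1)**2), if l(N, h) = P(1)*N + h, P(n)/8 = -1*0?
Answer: 28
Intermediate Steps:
P(n) = 0 (P(n) = 8*(-1*0) = 8*0 = 0)
l(N, h) = h (l(N, h) = 0*N + h = 0 + h = h)
14*(l(k(3), 2) - (-1 + 1)**2) = 14*(2 - (-1 + 1)**2) = 14*(2 - 1*0**2) = 14*(2 - 1*0) = 14*(2 + 0) = 14*2 = 28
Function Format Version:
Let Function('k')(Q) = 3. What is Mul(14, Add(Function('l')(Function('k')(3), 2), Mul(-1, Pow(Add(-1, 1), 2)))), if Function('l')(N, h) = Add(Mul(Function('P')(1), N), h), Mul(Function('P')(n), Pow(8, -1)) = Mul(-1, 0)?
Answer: 28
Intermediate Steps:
Function('P')(n) = 0 (Function('P')(n) = Mul(8, Mul(-1, 0)) = Mul(8, 0) = 0)
Function('l')(N, h) = h (Function('l')(N, h) = Add(Mul(0, N), h) = Add(0, h) = h)
Mul(14, Add(Function('l')(Function('k')(3), 2), Mul(-1, Pow(Add(-1, 1), 2)))) = Mul(14, Add(2, Mul(-1, Pow(Add(-1, 1), 2)))) = Mul(14, Add(2, Mul(-1, Pow(0, 2)))) = Mul(14, Add(2, Mul(-1, 0))) = Mul(14, Add(2, 0)) = Mul(14, 2) = 28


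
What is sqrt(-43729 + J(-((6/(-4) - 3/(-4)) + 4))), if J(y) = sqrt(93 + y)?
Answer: sqrt(-174916 + 2*sqrt(359))/2 ≈ 209.09*I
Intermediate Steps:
sqrt(-43729 + J(-((6/(-4) - 3/(-4)) + 4))) = sqrt(-43729 + sqrt(93 - ((6/(-4) - 3/(-4)) + 4))) = sqrt(-43729 + sqrt(93 - ((6*(-1/4) - 3*(-1/4)) + 4))) = sqrt(-43729 + sqrt(93 - ((-3/2 + 3/4) + 4))) = sqrt(-43729 + sqrt(93 - (-3/4 + 4))) = sqrt(-43729 + sqrt(93 - 1*13/4)) = sqrt(-43729 + sqrt(93 - 13/4)) = sqrt(-43729 + sqrt(359/4)) = sqrt(-43729 + sqrt(359)/2)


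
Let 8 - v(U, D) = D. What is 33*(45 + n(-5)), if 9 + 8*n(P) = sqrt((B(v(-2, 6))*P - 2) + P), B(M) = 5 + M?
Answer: 11583/8 + 33*I*sqrt(42)/8 ≈ 1447.9 + 26.733*I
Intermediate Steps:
v(U, D) = 8 - D
n(P) = -9/8 + sqrt(-2 + 8*P)/8 (n(P) = -9/8 + sqrt(((5 + (8 - 1*6))*P - 2) + P)/8 = -9/8 + sqrt(((5 + (8 - 6))*P - 2) + P)/8 = -9/8 + sqrt(((5 + 2)*P - 2) + P)/8 = -9/8 + sqrt((7*P - 2) + P)/8 = -9/8 + sqrt((-2 + 7*P) + P)/8 = -9/8 + sqrt(-2 + 8*P)/8)
33*(45 + n(-5)) = 33*(45 + (-9/8 + sqrt(-2 + 8*(-5))/8)) = 33*(45 + (-9/8 + sqrt(-2 - 40)/8)) = 33*(45 + (-9/8 + sqrt(-42)/8)) = 33*(45 + (-9/8 + (I*sqrt(42))/8)) = 33*(45 + (-9/8 + I*sqrt(42)/8)) = 33*(351/8 + I*sqrt(42)/8) = 11583/8 + 33*I*sqrt(42)/8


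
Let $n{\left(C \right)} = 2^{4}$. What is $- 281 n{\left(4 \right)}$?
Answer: $-4496$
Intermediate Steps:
$n{\left(C \right)} = 16$
$- 281 n{\left(4 \right)} = \left(-281\right) 16 = -4496$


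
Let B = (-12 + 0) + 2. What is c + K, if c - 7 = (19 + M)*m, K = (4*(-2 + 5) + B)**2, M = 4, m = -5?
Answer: -104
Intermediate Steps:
B = -10 (B = -12 + 2 = -10)
K = 4 (K = (4*(-2 + 5) - 10)**2 = (4*3 - 10)**2 = (12 - 10)**2 = 2**2 = 4)
c = -108 (c = 7 + (19 + 4)*(-5) = 7 + 23*(-5) = 7 - 115 = -108)
c + K = -108 + 4 = -104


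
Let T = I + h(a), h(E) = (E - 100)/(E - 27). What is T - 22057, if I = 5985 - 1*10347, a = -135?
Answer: -4279643/162 ≈ -26418.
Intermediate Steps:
h(E) = (-100 + E)/(-27 + E)
I = -4362 (I = 5985 - 10347 = -4362)
T = -706409/162 (T = -4362 + (-100 - 135)/(-27 - 135) = -4362 - 235/(-162) = -4362 - 1/162*(-235) = -4362 + 235/162 = -706409/162 ≈ -4360.5)
T - 22057 = -706409/162 - 22057 = -4279643/162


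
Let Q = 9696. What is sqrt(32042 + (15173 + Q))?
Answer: sqrt(56911) ≈ 238.56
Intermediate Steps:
sqrt(32042 + (15173 + Q)) = sqrt(32042 + (15173 + 9696)) = sqrt(32042 + 24869) = sqrt(56911)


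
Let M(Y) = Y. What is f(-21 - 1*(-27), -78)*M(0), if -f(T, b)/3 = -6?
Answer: 0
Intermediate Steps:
f(T, b) = 18 (f(T, b) = -3*(-6) = 18)
f(-21 - 1*(-27), -78)*M(0) = 18*0 = 0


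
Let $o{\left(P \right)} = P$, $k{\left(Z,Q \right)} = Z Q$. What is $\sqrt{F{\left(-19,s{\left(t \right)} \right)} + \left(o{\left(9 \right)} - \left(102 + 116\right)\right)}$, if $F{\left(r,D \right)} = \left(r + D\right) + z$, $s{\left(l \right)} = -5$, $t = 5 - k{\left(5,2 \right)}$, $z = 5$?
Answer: $2 i \sqrt{57} \approx 15.1 i$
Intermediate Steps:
$k{\left(Z,Q \right)} = Q Z$
$t = -5$ ($t = 5 - 2 \cdot 5 = 5 - 10 = -5$)
$F{\left(r,D \right)} = 5 + D + r$ ($F{\left(r,D \right)} = \left(r + D\right) + 5 = \left(D + r\right) + 5 = 5 + D + r$)
$\sqrt{F{\left(-19,s{\left(t \right)} \right)} + \left(o{\left(9 \right)} - \left(102 + 116\right)\right)} = \sqrt{\left(5 - 5 - 19\right) + \left(9 - \left(102 + 116\right)\right)} = \sqrt{-19 + \left(9 - 218\right)} = \sqrt{-19 - 209} = \sqrt{-228} = 2 i \sqrt{57}$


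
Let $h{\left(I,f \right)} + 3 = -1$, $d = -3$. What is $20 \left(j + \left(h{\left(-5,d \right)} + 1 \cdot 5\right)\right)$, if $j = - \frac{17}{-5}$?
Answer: $88$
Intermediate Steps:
$j = \frac{17}{5}$ ($j = \left(-17\right) \left(- \frac{1}{5}\right) = \frac{17}{5} \approx 3.4$)
$h{\left(I,f \right)} = -4$ ($h{\left(I,f \right)} = -3 - 1 = -4$)
$20 \left(j + \left(h{\left(-5,d \right)} + 1 \cdot 5\right)\right) = 20 \left(\frac{17}{5} + \left(-4 + 1 \cdot 5\right)\right) = 20 \left(\frac{17}{5} + \left(-4 + 5\right)\right) = 20 \left(\frac{17}{5} + 1\right) = 20 \cdot \frac{22}{5} = 88$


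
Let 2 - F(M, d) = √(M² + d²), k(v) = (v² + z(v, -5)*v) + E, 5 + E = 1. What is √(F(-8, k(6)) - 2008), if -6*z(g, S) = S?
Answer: √(-2006 - √1433) ≈ 45.209*I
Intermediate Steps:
z(g, S) = -S/6
E = -4 (E = -5 + 1 = -4)
k(v) = -4 + v² + 5*v/6 (k(v) = (v² + (-⅙*(-5))*v) - 4 = (v² + 5*v/6) - 4 = -4 + v² + 5*v/6)
F(M, d) = 2 - √(M² + d²)
√(F(-8, k(6)) - 2008) = √((2 - √((-8)² + (-4 + 6² + (⅚)*6)²)) - 2008) = √((2 - √(64 + (-4 + 36 + 5)²)) - 2008) = √((2 - √(64 + 37²)) - 2008) = √((2 - √(64 + 1369)) - 2008) = √((2 - √1433) - 2008) = √(-2006 - √1433)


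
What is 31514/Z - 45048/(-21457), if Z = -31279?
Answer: 732860494/671153503 ≈ 1.0919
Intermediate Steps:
31514/Z - 45048/(-21457) = 31514/(-31279) - 45048/(-21457) = 31514*(-1/31279) - 45048*(-1/21457) = -31514/31279 + 45048/21457 = 732860494/671153503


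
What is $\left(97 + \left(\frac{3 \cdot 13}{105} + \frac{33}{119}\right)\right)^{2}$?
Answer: $\frac{3375726201}{354025} \approx 9535.3$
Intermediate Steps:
$\left(97 + \left(\frac{3 \cdot 13}{105} + \frac{33}{119}\right)\right)^{2} = \left(97 + \left(39 \cdot \frac{1}{105} + 33 \cdot \frac{1}{119}\right)\right)^{2} = \left(97 + \left(\frac{13}{35} + \frac{33}{119}\right)\right)^{2} = \left(97 + \frac{386}{595}\right)^{2} = \left(\frac{58101}{595}\right)^{2} = \frac{3375726201}{354025}$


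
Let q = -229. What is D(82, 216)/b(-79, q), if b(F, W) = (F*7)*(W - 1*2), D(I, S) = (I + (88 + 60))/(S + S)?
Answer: 115/27592488 ≈ 4.1678e-6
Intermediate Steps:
D(I, S) = (148 + I)/(2*S) (D(I, S) = (I + 148)/((2*S)) = (148 + I)*(1/(2*S)) = (148 + I)/(2*S))
b(F, W) = 7*F*(-2 + W) (b(F, W) = (7*F)*(W - 2) = (7*F)*(-2 + W) = 7*F*(-2 + W))
D(82, 216)/b(-79, q) = ((1/2)*(148 + 82)/216)/((7*(-79)*(-2 - 229))) = ((1/2)*(1/216)*230)/((7*(-79)*(-231))) = (115/216)/127743 = (115/216)*(1/127743) = 115/27592488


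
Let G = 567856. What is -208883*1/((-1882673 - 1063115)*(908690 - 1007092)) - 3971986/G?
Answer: -8995042058263328/1285978368708877 ≈ -6.9947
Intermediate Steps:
-208883*1/((-1882673 - 1063115)*(908690 - 1007092)) - 3971986/G = -208883*1/((-1882673 - 1063115)*(908690 - 1007092)) - 3971986/567856 = -208883/((-98402*(-2945788))) - 3971986*1/567856 = -208883/289871430776 - 1985993/283928 = -8995042058263328/1285978368708877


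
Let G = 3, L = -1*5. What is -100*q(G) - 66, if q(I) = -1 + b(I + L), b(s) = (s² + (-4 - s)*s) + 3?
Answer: -1066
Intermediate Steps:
L = -5
b(s) = 3 + s² + s*(-4 - s) (b(s) = (s² + s*(-4 - s)) + 3 = 3 + s² + s*(-4 - s))
q(I) = 22 - 4*I (q(I) = -1 + (3 - 4*(I - 5)) = -1 + (3 - 4*(-5 + I)) = -1 + (3 + (20 - 4*I)) = -1 + (23 - 4*I) = 22 - 4*I)
-100*q(G) - 66 = -100*(22 - 4*3) - 66 = -100*(22 - 12) - 66 = -100*10 - 66 = -1000 - 66 = -1066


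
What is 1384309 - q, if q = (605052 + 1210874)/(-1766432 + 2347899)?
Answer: 804928185377/581467 ≈ 1.3843e+6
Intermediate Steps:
q = 1815926/581467 ≈ 3.1230
1384309 - q = 1384309 - 1*1815926/581467 = 1384309 - 1815926/581467 = 804928185377/581467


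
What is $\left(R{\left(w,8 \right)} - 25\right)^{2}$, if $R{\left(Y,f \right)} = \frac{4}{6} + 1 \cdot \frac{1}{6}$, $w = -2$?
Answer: $\frac{21025}{36} \approx 584.03$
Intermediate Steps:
$R{\left(Y,f \right)} = \frac{5}{6}$ ($R{\left(Y,f \right)} = 4 \cdot \frac{1}{6} + 1 \cdot \frac{1}{6} = \frac{2}{3} + \frac{1}{6} = \frac{5}{6}$)
$\left(R{\left(w,8 \right)} - 25\right)^{2} = \left(\frac{5}{6} - 25\right)^{2} = \left(- \frac{145}{6}\right)^{2} = \frac{21025}{36}$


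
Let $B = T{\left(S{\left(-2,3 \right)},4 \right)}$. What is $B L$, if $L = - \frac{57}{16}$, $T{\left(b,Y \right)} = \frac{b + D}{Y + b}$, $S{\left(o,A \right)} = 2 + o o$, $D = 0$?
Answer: $- \frac{171}{80} \approx -2.1375$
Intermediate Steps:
$S{\left(o,A \right)} = 2 + o^{2}$
$T{\left(b,Y \right)} = \frac{b}{Y + b}$ ($T{\left(b,Y \right)} = \frac{b + 0}{Y + b} = \frac{b}{Y + b}$)
$B = \frac{3}{5}$ ($B = \frac{2 + \left(-2\right)^{2}}{4 + \left(2 + \left(-2\right)^{2}\right)} = \frac{2 + 4}{4 + \left(2 + 4\right)} = \frac{6}{4 + 6} = \frac{6}{10} = 6 \cdot \frac{1}{10} = \frac{3}{5} \approx 0.6$)
$L = - \frac{57}{16}$ ($L = \left(-57\right) \frac{1}{16} = - \frac{57}{16} \approx -3.5625$)
$B L = \frac{3}{5} \left(- \frac{57}{16}\right) = - \frac{171}{80}$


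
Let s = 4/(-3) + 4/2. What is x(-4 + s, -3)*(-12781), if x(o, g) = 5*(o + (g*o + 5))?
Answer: -2236675/3 ≈ -7.4556e+5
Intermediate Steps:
s = ⅔ (s = 4*(-⅓) + 4*(½) = -4/3 + 2 = ⅔ ≈ 0.66667)
x(o, g) = 25 + 5*o + 5*g*o (x(o, g) = 5*(o + (5 + g*o)) = 5*(5 + o + g*o) = 25 + 5*o + 5*g*o)
x(-4 + s, -3)*(-12781) = (25 + 5*(-4 + ⅔) + 5*(-3)*(-4 + ⅔))*(-12781) = (25 + 5*(-10/3) + 5*(-3)*(-10/3))*(-12781) = (25 - 50/3 + 50)*(-12781) = (175/3)*(-12781) = -2236675/3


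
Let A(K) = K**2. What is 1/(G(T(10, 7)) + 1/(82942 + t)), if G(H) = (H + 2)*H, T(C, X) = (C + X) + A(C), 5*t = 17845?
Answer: 86511/1204492654 ≈ 7.1824e-5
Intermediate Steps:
t = 3569 (t = (1/5)*17845 = 3569)
T(C, X) = C + X + C**2 (T(C, X) = (C + X) + C**2 = C + X + C**2)
G(H) = H*(2 + H) (G(H) = (2 + H)*H = H*(2 + H))
1/(G(T(10, 7)) + 1/(82942 + t)) = 1/((10 + 7 + 10**2)*(2 + (10 + 7 + 10**2)) + 1/(82942 + 3569)) = 1/((10 + 7 + 100)*(2 + (10 + 7 + 100)) + 1/86511) = 1/(117*(2 + 117) + 1/86511) = 1/(117*119 + 1/86511) = 1/(13923 + 1/86511) = 1/(1204492654/86511) = 86511/1204492654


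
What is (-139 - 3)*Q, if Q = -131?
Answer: 18602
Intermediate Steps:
(-139 - 3)*Q = (-139 - 3)*(-131) = -142*(-131) = 18602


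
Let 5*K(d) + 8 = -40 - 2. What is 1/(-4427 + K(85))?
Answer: -1/4437 ≈ -0.00022538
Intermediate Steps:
K(d) = -10 (K(d) = -8/5 + (-40 - 2)/5 = -8/5 + (⅕)*(-42) = -8/5 - 42/5 = -10)
1/(-4427 + K(85)) = 1/(-4427 - 10) = 1/(-4437) = -1/4437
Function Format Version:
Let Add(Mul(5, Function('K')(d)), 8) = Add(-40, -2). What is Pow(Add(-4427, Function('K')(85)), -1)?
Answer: Rational(-1, 4437) ≈ -0.00022538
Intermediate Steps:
Function('K')(d) = -10 (Function('K')(d) = Add(Rational(-8, 5), Mul(Rational(1, 5), Add(-40, -2))) = Add(Rational(-8, 5), Mul(Rational(1, 5), -42)) = Add(Rational(-8, 5), Rational(-42, 5)) = -10)
Pow(Add(-4427, Function('K')(85)), -1) = Pow(Add(-4427, -10), -1) = Pow(-4437, -1) = Rational(-1, 4437)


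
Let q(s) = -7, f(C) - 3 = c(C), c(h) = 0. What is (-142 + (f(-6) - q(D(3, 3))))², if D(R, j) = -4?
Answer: 17424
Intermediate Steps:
f(C) = 3 (f(C) = 3 + 0 = 3)
(-142 + (f(-6) - q(D(3, 3))))² = (-142 + (3 - 1*(-7)))² = (-142 + (3 + 7))² = (-142 + 10)² = (-132)² = 17424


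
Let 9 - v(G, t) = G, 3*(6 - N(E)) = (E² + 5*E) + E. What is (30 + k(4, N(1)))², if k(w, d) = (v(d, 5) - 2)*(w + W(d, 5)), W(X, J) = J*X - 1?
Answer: 828100/81 ≈ 10223.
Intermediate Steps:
N(E) = 6 - 2*E - E²/3 (N(E) = 6 - ((E² + 5*E) + E)/3 = 6 - (E² + 6*E)/3 = 6 + (-2*E - E²/3) = 6 - 2*E - E²/3)
v(G, t) = 9 - G
W(X, J) = -1 + J*X
k(w, d) = (7 - d)*(-1 + w + 5*d) (k(w, d) = ((9 - d) - 2)*(w + (-1 + 5*d)) = (7 - d)*(-1 + w + 5*d))
(30 + k(4, N(1)))² = (30 + (-7 - 5*(6 - 2*1 - ⅓*1²)² + 7*4 + 36*(6 - 2*1 - ⅓*1²) - 1*(6 - 2*1 - ⅓*1²)*4))² = (30 + (-7 - 5*(6 - 2 - ⅓*1)² + 28 + 36*(6 - 2 - ⅓*1) - 1*(6 - 2 - ⅓*1)*4))² = (30 + (-7 - 5*(6 - 2 - ⅓)² + 28 + 36*(6 - 2 - ⅓) - 1*(6 - 2 - ⅓)*4))² = (30 + (-7 - 5*(11/3)² + 28 + 36*(11/3) - 1*11/3*4))² = (30 + (-7 - 5*121/9 + 28 + 132 - 44/3))² = (30 + (-7 - 605/9 + 28 + 132 - 44/3))² = (30 + 640/9)² = (910/9)² = 828100/81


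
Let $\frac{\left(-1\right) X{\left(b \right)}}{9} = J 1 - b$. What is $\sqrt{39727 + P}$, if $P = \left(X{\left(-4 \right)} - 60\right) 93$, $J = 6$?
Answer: $\sqrt{25777} \approx 160.55$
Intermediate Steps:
$X{\left(b \right)} = -54 + 9 b$ ($X{\left(b \right)} = - 9 \left(6 \cdot 1 - b\right) = - 9 \left(6 - b\right) = -54 + 9 b$)
$P = -13950$ ($P = \left(\left(-54 + 9 \left(-4\right)\right) - 60\right) 93 = \left(\left(-54 - 36\right) - 60\right) 93 = \left(-90 - 60\right) 93 = \left(-150\right) 93 = -13950$)
$\sqrt{39727 + P} = \sqrt{39727 - 13950} = \sqrt{25777}$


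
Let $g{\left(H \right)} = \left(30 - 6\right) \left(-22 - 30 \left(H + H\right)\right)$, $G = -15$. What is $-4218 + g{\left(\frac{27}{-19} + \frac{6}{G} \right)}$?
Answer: $- \frac{40350}{19} \approx -2123.7$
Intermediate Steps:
$g{\left(H \right)} = -528 - 1440 H$ ($g{\left(H \right)} = 24 \left(-22 - 30 \cdot 2 H\right) = 24 \left(-22 - 60 H\right) = -528 - 1440 H$)
$-4218 + g{\left(\frac{27}{-19} + \frac{6}{G} \right)} = -4218 - \left(528 + 1440 \left(\frac{27}{-19} + \frac{6}{-15}\right)\right) = -4218 - \left(528 + 1440 \left(27 \left(- \frac{1}{19}\right) + 6 \left(- \frac{1}{15}\right)\right)\right) = -4218 - \left(528 + 1440 \left(- \frac{27}{19} - \frac{2}{5}\right)\right) = -4218 - - \frac{39792}{19} = -4218 + \left(-528 + \frac{49824}{19}\right) = -4218 + \frac{39792}{19} = - \frac{40350}{19}$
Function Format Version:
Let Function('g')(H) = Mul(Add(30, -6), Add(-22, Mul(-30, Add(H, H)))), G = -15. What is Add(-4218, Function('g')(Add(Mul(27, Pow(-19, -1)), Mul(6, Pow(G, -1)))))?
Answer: Rational(-40350, 19) ≈ -2123.7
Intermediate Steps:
Function('g')(H) = Add(-528, Mul(-1440, H)) (Function('g')(H) = Mul(24, Add(-22, Mul(-30, Mul(2, H)))) = Mul(24, Add(-22, Mul(-60, H))) = Add(-528, Mul(-1440, H)))
Add(-4218, Function('g')(Add(Mul(27, Pow(-19, -1)), Mul(6, Pow(G, -1))))) = Add(-4218, Add(-528, Mul(-1440, Add(Mul(27, Pow(-19, -1)), Mul(6, Pow(-15, -1)))))) = Add(-4218, Add(-528, Mul(-1440, Add(Mul(27, Rational(-1, 19)), Mul(6, Rational(-1, 15)))))) = Add(-4218, Add(-528, Mul(-1440, Add(Rational(-27, 19), Rational(-2, 5))))) = Add(-4218, Add(-528, Mul(-1440, Rational(-173, 95)))) = Add(-4218, Add(-528, Rational(49824, 19))) = Add(-4218, Rational(39792, 19)) = Rational(-40350, 19)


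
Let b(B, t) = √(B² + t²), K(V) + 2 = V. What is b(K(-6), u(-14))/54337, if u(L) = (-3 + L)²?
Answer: √83585/54337 ≈ 0.0053207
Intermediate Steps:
K(V) = -2 + V
b(K(-6), u(-14))/54337 = √((-2 - 6)² + ((-3 - 14)²)²)/54337 = √((-8)² + ((-17)²)²)*(1/54337) = √(64 + 289²)*(1/54337) = √(64 + 83521)*(1/54337) = √83585*(1/54337) = √83585/54337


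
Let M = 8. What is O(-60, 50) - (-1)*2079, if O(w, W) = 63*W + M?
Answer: 5237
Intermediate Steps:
O(w, W) = 8 + 63*W (O(w, W) = 63*W + 8 = 8 + 63*W)
O(-60, 50) - (-1)*2079 = (8 + 63*50) - (-1)*2079 = (8 + 3150) - 1*(-2079) = 3158 + 2079 = 5237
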